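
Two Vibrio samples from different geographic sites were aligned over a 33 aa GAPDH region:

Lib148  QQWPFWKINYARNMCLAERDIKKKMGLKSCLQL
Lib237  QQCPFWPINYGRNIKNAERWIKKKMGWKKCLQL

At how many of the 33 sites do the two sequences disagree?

Differing sites — 3:W/C; 7:K/P; 11:A/G; 14:M/I; 15:C/K; 16:L/N; 20:D/W; 27:L/W; 29:S/K.
That gives 9 mismatches out of 33 aligned sites, so the Hamming distance is 9.

9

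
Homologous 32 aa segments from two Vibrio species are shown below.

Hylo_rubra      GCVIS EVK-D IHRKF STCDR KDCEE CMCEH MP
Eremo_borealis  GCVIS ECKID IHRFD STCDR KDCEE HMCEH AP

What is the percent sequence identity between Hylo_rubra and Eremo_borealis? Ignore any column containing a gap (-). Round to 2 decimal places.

Excluding the 1 gap column leaves 31 comparable sites.
The sequences differ at positions 7 (V/C), 14 (K/F), 15 (F/D), 26 (C/H), 31 (M/A).
26 of the 31 comparable sites match, so the percent identity is 26/31 × 100 = 83.87%.

83.87%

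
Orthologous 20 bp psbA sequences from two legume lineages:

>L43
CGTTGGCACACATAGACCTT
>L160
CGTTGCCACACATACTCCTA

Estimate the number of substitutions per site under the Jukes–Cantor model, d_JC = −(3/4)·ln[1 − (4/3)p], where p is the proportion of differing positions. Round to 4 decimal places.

0.2326

The sequences differ at positions 6 (G/C), 15 (G/C), 16 (A/T), 20 (T/A).
p = 4/20 = 0.200000.
d = −0.75 · ln(1 − (4/3)·0.200000) = −0.75 · ln(0.733333) = −0.75 · (-0.310155) = 0.2326.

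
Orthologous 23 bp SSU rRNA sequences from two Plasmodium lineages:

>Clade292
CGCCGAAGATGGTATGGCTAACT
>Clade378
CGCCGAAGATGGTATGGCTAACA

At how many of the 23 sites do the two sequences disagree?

1

Differing sites — 23:T/A.
That gives 1 mismatch out of 23 aligned sites, so the Hamming distance is 1.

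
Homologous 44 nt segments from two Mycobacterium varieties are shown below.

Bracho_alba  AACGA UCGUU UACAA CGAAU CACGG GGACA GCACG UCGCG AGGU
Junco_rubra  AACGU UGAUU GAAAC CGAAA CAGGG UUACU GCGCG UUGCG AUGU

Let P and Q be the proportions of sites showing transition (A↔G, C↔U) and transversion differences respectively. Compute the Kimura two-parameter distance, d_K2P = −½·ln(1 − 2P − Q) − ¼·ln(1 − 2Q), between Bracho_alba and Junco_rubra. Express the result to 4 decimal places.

Mismatches occur at site 5 (A/U, transversion), site 7 (C/G, transversion), site 8 (G/A, transition), site 11 (U/G, transversion), site 13 (C/A, transversion), site 15 (A/C, transversion), site 20 (U/A, transversion), site 23 (C/G, transversion), site 26 (G/U, transversion), site 27 (G/U, transversion), site 30 (A/U, transversion), site 33 (A/G, transition), site 37 (C/U, transition), site 42 (G/U, transversion).
Of the 14 differences, 3 transitions and 11 transversions over 44 sites: P = 3/44 = 0.068182, Q = 11/44 = 0.250000.
d = −0.5·ln(0.613636) − 0.25·ln(0.500000) = −0.5·(-0.488353) − 0.25·(-0.693147) = 0.4175.

0.4175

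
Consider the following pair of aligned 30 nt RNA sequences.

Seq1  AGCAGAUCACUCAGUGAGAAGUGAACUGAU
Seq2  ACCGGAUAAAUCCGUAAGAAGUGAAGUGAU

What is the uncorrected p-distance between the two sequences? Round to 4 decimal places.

The sequences differ at positions 2 (G/C), 4 (A/G), 8 (C/A), 10 (C/A), 13 (A/C), 16 (G/A), 26 (C/G).
There are 7 differences over 30 sites, so p = 7/30 = 0.2333.

0.2333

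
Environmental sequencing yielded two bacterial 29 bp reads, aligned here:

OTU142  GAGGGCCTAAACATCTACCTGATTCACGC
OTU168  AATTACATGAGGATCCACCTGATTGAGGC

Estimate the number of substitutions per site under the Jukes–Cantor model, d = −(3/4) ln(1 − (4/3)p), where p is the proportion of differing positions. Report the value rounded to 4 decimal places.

Mismatches occur at site 1 (G→A), site 3 (G→T), site 4 (G→T), site 5 (G→A), site 7 (C→A), site 9 (A→G), site 11 (A→G), site 12 (C→G), site 16 (T→C), site 25 (C→G), site 27 (C→G).
p = 11/29 = 0.379310.
d = −0.75 · ln(1 − (4/3)·0.379310) = −0.75 · ln(0.494253) = −0.75 · (-0.704708) = 0.5285.

0.5285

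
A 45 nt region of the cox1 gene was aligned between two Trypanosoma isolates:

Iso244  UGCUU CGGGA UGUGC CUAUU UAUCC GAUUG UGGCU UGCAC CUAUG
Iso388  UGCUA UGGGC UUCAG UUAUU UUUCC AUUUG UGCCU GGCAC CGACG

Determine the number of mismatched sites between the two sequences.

15

Differing sites — 5:U/A; 6:C/U; 10:A/C; 12:G/U; 13:U/C; 14:G/A; 15:C/G; 16:C/U; 22:A/U; 26:G/A; 27:A/U; 33:G/C; 36:U/G; 42:U/G; 44:U/C.
That gives 15 mismatches out of 45 aligned sites, so the Hamming distance is 15.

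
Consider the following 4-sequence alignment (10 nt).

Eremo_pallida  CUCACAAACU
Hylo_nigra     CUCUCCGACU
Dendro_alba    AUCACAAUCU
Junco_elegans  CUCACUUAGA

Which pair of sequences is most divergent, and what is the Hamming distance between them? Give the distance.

Pairwise Hamming distances:
  Eremo_pallida vs Hylo_nigra: 3
  Eremo_pallida vs Dendro_alba: 2
  Eremo_pallida vs Junco_elegans: 4
  Hylo_nigra vs Dendro_alba: 5
  Hylo_nigra vs Junco_elegans: 5
  Dendro_alba vs Junco_elegans: 6
The largest is 6, between Dendro_alba and Junco_elegans.

6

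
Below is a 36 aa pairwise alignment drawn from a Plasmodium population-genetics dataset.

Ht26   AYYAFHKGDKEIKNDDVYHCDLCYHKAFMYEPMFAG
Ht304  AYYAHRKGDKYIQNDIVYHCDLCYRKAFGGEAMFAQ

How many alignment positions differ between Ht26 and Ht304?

Differing sites — 5:F/H; 6:H/R; 11:E/Y; 13:K/Q; 16:D/I; 25:H/R; 29:M/G; 30:Y/G; 32:P/A; 36:G/Q.
That gives 10 mismatches out of 36 aligned sites, so the Hamming distance is 10.

10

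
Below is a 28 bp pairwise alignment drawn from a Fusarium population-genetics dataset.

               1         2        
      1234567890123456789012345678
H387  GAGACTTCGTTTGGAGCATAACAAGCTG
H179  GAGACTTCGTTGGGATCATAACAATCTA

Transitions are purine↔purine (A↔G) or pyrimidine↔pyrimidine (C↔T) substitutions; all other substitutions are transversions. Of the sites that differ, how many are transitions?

Differing sites — 12:T/G (Tv); 16:G/T (Tv); 25:G/T (Tv); 28:G/A (Ti).
Of the 4 differences, 1 transition and 3 transversions, so the answer is 1.

1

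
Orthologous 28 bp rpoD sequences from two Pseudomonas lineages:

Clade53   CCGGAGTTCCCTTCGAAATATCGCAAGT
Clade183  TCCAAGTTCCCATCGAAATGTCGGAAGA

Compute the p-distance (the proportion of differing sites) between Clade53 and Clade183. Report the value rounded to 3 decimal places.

Differing sites — 1:C/T; 3:G/C; 4:G/A; 12:T/A; 20:A/G; 24:C/G; 28:T/A.
There are 7 differences over 28 sites, so p = 7/28 = 0.250.

0.250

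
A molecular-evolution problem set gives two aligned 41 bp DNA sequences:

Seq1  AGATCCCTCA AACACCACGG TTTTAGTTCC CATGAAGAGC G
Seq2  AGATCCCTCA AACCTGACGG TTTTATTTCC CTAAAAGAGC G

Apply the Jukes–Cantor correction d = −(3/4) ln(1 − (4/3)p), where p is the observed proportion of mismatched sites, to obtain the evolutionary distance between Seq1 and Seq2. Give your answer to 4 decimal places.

0.1937

Differing sites — 14:A/C; 15:C/T; 16:C/G; 26:G/T; 32:A/T; 33:T/A; 34:G/A.
p = 7/41 = 0.170732.
d = −0.75 · ln(1 − (4/3)·0.170732) = −0.75 · ln(0.772357) = −0.75 · (-0.258308) = 0.1937.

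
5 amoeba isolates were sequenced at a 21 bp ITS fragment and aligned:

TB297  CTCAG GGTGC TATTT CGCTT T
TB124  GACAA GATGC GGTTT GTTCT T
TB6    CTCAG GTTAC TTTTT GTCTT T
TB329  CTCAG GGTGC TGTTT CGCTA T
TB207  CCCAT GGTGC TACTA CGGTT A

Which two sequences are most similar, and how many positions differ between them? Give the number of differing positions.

2

Pairwise Hamming distances:
  TB297 vs TB124: 10
  TB297 vs TB6: 5
  TB297 vs TB329: 2
  TB297 vs TB207: 6
  TB124 vs TB6: 9
  TB124 vs TB329: 10
  TB124 vs TB207: 13
  TB6 vs TB329: 6
  TB6 vs TB207: 11
  TB329 vs TB207: 8
The smallest is 2, between TB297 and TB329.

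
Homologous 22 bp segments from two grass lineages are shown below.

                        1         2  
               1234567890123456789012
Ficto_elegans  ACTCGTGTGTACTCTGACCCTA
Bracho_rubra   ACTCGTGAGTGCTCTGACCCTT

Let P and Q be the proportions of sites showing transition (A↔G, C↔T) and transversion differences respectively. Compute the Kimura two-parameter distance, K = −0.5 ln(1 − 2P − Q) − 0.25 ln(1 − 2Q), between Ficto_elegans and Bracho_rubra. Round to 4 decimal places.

Mismatches occur at site 8 (T→A, transversion), site 11 (A→G, transition), site 22 (A→T, transversion).
Of the 3 differences, 1 transition and 2 transversions over 22 sites: P = 1/22 = 0.045455, Q = 2/22 = 0.090909.
d = −0.5·ln(0.818181) − 0.25·ln(0.818182) = −0.5·(-0.200672) − 0.25·(-0.200670) = 0.1505.

0.1505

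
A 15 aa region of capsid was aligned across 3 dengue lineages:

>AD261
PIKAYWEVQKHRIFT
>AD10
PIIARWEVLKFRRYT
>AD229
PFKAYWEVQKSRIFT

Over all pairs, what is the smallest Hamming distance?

2

Pairwise Hamming distances:
  AD261 vs AD10: 6
  AD261 vs AD229: 2
  AD10 vs AD229: 7
The smallest is 2, between AD261 and AD229.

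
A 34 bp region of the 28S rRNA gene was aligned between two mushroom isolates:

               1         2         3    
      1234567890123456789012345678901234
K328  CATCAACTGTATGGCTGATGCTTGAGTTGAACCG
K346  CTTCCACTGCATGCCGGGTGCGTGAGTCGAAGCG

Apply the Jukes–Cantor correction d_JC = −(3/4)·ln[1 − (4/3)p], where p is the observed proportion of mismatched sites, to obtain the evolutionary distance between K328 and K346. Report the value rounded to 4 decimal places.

Mismatches occur at site 2 (A/T), site 5 (A/C), site 10 (T/C), site 14 (G/C), site 16 (T/G), site 18 (A/G), site 22 (T/G), site 28 (T/C), site 32 (C/G).
p = 9/34 = 0.264706.
d = −0.75 · ln(1 − (4/3)·0.264706) = −0.75 · ln(0.647059) = −0.75 · (-0.435318) = 0.3265.

0.3265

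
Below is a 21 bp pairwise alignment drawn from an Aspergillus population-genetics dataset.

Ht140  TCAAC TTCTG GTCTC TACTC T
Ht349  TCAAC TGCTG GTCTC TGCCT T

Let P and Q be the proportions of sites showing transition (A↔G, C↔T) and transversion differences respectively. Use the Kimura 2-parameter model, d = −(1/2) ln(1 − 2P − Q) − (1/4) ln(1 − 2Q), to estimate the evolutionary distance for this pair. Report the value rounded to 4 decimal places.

0.2278

Mismatches occur at site 7 (T↔G, transversion), site 17 (A↔G, transition), site 19 (T↔C, transition), site 20 (C↔T, transition).
Of the 4 differences, 3 transitions and 1 transversion over 21 sites: P = 3/21 = 0.142857, Q = 1/21 = 0.047619.
d = −0.5·ln(0.666667) − 0.25·ln(0.904762) = −0.5·(-0.405465) − 0.25·(-0.100083) = 0.2278.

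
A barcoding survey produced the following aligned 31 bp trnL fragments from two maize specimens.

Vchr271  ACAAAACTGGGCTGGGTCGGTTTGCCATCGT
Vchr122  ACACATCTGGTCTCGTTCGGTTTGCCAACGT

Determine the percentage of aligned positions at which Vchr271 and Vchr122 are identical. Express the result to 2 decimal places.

Mismatches occur at site 4 (A→C), site 6 (A→T), site 11 (G→T), site 14 (G→C), site 16 (G→T), site 28 (T→A).
25 of the 31 sites match, so the percent identity is 25/31 × 100 = 80.65%.

80.65%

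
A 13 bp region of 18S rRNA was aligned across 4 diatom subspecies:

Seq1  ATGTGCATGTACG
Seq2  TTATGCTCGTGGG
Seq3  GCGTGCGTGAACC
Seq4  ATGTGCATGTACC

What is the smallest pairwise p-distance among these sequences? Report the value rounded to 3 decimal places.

Pairwise Hamming distances:
  Seq1 vs Seq2: 6
  Seq1 vs Seq3: 5
  Seq1 vs Seq4: 1
  Seq2 vs Seq3: 9
  Seq2 vs Seq4: 7
  Seq3 vs Seq4: 4
The smallest is 1 mismatch, between Seq1 and Seq4; p = 1/13 = 0.077.

0.077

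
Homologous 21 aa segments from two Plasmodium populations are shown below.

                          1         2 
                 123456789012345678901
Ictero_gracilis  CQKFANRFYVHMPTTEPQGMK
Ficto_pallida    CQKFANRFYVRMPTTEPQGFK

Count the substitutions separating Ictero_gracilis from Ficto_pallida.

2

The sequences differ at positions 11 (H/R), 20 (M/F).
That gives 2 mismatches out of 21 aligned sites, so the Hamming distance is 2.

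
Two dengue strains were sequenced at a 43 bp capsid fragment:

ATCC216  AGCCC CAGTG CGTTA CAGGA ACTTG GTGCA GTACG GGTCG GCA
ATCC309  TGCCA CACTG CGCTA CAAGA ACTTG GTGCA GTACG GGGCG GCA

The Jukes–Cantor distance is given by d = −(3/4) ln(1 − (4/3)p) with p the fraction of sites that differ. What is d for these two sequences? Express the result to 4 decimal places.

Mismatches occur at site 1 (A/T), site 5 (C/A), site 8 (G/C), site 13 (T/C), site 18 (G/A), site 38 (T/G).
p = 6/43 = 0.139535.
d = −0.75 · ln(1 − (4/3)·0.139535) = −0.75 · ln(0.813953) = −0.75 · (-0.205853) = 0.1544.

0.1544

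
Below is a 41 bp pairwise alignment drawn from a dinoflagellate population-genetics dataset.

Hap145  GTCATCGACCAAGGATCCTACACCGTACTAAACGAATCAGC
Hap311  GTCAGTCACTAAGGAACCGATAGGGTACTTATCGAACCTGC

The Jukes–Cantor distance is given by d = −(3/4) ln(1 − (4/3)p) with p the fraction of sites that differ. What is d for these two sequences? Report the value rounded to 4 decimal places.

Mismatches occur at site 5 (T/G), site 6 (C/T), site 7 (G/C), site 10 (C/T), site 16 (T/A), site 19 (T/G), site 21 (C/T), site 23 (C/G), site 24 (C/G), site 30 (A/T), site 32 (A/T), site 37 (T/C), site 39 (A/T).
p = 13/41 = 0.317073.
d = −0.75 · ln(1 − (4/3)·0.317073) = −0.75 · ln(0.577236) = −0.75 · (-0.549504) = 0.4121.

0.4121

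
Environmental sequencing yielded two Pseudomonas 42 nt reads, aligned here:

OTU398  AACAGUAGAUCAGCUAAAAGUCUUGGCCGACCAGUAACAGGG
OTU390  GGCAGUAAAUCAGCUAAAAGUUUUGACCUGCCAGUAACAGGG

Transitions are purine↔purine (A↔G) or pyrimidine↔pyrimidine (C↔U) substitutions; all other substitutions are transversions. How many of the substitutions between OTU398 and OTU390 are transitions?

The sequences differ at positions 1 (A/G, transition), 2 (A/G, transition), 8 (G/A, transition), 22 (C/U, transition), 26 (G/A, transition), 29 (G/U, transversion), 30 (A/G, transition).
Of the 7 differences, 6 transitions and 1 transversion, so the answer is 6.

6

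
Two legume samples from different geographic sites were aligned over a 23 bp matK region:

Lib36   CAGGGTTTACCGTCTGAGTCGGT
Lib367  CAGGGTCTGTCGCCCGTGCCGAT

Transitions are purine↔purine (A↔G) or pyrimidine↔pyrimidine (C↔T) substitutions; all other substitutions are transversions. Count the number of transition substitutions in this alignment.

Mismatches occur at site 7 (T/C, transition), site 9 (A/G, transition), site 10 (C/T, transition), site 13 (T/C, transition), site 15 (T/C, transition), site 17 (A/T, transversion), site 19 (T/C, transition), site 22 (G/A, transition).
Of the 8 differences, 7 transitions and 1 transversion, so the answer is 7.

7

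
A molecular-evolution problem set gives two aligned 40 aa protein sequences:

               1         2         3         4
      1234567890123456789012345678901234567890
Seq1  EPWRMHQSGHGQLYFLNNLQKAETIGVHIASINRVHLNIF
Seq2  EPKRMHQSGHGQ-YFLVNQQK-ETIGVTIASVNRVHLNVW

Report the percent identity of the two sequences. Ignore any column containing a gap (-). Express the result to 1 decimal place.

Excluding the 2 gap columns leaves 38 comparable sites.
The sequences differ at positions 3 (W/K), 17 (N/V), 19 (L/Q), 28 (H/T), 32 (I/V), 39 (I/V), 40 (F/W).
31 of the 38 comparable sites match, so the percent identity is 31/38 × 100 = 81.6%.

81.6%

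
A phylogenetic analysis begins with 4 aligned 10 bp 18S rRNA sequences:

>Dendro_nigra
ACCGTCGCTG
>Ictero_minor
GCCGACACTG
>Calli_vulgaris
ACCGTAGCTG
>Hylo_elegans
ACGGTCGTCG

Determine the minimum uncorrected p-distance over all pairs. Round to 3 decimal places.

Pairwise Hamming distances:
  Dendro_nigra vs Ictero_minor: 3
  Dendro_nigra vs Calli_vulgaris: 1
  Dendro_nigra vs Hylo_elegans: 3
  Ictero_minor vs Calli_vulgaris: 4
  Ictero_minor vs Hylo_elegans: 6
  Calli_vulgaris vs Hylo_elegans: 4
The smallest is 1 mismatch, between Dendro_nigra and Calli_vulgaris; p = 1/10 = 0.100.

0.100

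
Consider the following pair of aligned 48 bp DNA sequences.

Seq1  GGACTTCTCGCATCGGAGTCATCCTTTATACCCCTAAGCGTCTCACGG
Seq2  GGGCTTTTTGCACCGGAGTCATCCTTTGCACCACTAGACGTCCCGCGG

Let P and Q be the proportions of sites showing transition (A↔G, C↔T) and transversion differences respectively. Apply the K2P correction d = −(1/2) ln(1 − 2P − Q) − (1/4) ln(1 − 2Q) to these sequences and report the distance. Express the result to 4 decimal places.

Differing sites — 3:A/G (Ti); 7:C/T (Ti); 9:C/T (Ti); 13:T/C (Ti); 28:A/G (Ti); 29:T/C (Ti); 33:C/A (Tv); 37:A/G (Ti); 38:G/A (Ti); 43:T/C (Ti); 45:A/G (Ti).
Of the 11 differences, 10 transitions and 1 transversion over 48 sites: P = 10/48 = 0.208333, Q = 1/48 = 0.020833.
d = −0.5·ln(0.562501) − 0.25·ln(0.958334) = −0.5·(-0.575362) − 0.25·(-0.042559) = 0.2983.

0.2983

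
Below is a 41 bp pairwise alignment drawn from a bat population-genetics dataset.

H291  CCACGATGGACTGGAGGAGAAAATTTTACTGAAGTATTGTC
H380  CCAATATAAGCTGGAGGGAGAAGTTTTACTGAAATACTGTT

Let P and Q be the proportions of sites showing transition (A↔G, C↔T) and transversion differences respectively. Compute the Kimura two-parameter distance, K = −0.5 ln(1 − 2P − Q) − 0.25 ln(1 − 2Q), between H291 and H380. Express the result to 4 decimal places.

0.4102

The sequences differ at positions 4 (C/A, transversion), 5 (G/T, transversion), 8 (G/A, transition), 9 (G/A, transition), 10 (A/G, transition), 18 (A/G, transition), 19 (G/A, transition), 20 (A/G, transition), 23 (A/G, transition), 34 (G/A, transition), 37 (T/C, transition), 41 (C/T, transition).
Of the 12 differences, 10 transitions and 2 transversions over 41 sites: P = 10/41 = 0.243902, Q = 2/41 = 0.048780.
d = −0.5·ln(0.463416) − 0.25·ln(0.902440) = −0.5·(-0.769130) − 0.25·(-0.102653) = 0.4102.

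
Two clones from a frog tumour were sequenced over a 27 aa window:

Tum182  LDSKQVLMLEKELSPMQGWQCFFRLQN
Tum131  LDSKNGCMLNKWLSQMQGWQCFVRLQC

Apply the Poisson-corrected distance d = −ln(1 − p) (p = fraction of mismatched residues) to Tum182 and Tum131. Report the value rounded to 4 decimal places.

The sequences differ at positions 5 (Q/N), 6 (V/G), 7 (L/C), 10 (E/N), 12 (E/W), 15 (P/Q), 23 (F/V), 27 (N/C).
p = 8/27 = 0.296296.
d = −ln(1 − 0.296296) = −ln(0.703704) = 0.3514.

0.3514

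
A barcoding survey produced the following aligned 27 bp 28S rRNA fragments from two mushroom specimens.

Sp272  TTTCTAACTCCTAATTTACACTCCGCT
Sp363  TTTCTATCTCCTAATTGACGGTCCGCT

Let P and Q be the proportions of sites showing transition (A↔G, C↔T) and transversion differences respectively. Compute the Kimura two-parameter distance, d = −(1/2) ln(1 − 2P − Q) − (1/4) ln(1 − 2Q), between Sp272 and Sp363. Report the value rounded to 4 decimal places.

Differing sites — 7:A/T (Tv); 17:T/G (Tv); 20:A/G (Ti); 21:C/G (Tv).
Of the 4 differences, 1 transition and 3 transversions over 27 sites: P = 1/27 = 0.037037, Q = 3/27 = 0.111111.
d = −0.5·ln(0.814815) − 0.25·ln(0.777778) = −0.5·(-0.204794) − 0.25·(-0.251314) = 0.1652.

0.1652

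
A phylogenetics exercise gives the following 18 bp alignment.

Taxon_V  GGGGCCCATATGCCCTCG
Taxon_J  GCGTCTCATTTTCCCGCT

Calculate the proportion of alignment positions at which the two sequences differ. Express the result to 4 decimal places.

Mismatches occur at site 2 (G→C), site 4 (G→T), site 6 (C→T), site 10 (A→T), site 12 (G→T), site 16 (T→G), site 18 (G→T).
There are 7 differences over 18 sites, so p = 7/18 = 0.3889.

0.3889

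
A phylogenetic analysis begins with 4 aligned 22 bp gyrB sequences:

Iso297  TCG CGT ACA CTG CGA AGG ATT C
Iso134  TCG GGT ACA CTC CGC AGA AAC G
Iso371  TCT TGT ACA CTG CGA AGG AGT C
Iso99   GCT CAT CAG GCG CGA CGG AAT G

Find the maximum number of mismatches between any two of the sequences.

14

Pairwise Hamming distances:
  Iso297 vs Iso134: 7
  Iso297 vs Iso371: 3
  Iso297 vs Iso99: 11
  Iso134 vs Iso371: 8
  Iso134 vs Iso99: 14
  Iso371 vs Iso99: 11
The largest is 14, between Iso134 and Iso99.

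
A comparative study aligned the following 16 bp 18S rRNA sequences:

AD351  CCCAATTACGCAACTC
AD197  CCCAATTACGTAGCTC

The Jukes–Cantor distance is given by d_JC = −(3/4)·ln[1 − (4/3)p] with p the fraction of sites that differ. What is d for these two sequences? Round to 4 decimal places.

0.1367

Differing sites — 11:C/T; 13:A/G.
p = 2/16 = 0.125000.
d = −0.75 · ln(1 − (4/3)·0.125000) = −0.75 · ln(0.833333) = −0.75 · (-0.182322) = 0.1367.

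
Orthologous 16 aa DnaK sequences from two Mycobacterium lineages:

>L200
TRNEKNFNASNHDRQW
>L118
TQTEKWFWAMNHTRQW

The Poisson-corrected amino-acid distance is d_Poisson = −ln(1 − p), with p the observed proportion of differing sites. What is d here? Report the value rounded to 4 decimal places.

Differing sites — 2:R/Q; 3:N/T; 6:N/W; 8:N/W; 10:S/M; 13:D/T.
p = 6/16 = 0.375000.
d = −ln(1 − 0.375000) = −ln(0.625000) = 0.4700.

0.4700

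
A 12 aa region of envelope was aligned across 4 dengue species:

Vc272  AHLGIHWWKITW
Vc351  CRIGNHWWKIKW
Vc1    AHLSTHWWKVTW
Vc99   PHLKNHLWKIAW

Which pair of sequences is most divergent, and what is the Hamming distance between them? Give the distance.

Pairwise Hamming distances:
  Vc272 vs Vc351: 5
  Vc272 vs Vc1: 3
  Vc272 vs Vc99: 5
  Vc351 vs Vc1: 7
  Vc351 vs Vc99: 6
  Vc1 vs Vc99: 6
The largest is 7, between Vc351 and Vc1.

7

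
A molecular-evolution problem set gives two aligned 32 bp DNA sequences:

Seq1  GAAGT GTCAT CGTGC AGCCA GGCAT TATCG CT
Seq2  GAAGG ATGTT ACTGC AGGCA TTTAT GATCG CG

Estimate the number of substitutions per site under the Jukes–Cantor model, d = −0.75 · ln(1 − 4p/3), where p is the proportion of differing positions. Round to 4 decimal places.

0.5199

The sequences differ at positions 5 (T/G), 6 (G/A), 8 (C/G), 9 (A/T), 11 (C/A), 12 (G/C), 18 (C/G), 21 (G/T), 22 (G/T), 23 (C/T), 26 (T/G), 32 (T/G).
p = 12/32 = 0.375000.
d = −0.75 · ln(1 − (4/3)·0.375000) = −0.75 · ln(0.500000) = −0.75 · (-0.693147) = 0.5199.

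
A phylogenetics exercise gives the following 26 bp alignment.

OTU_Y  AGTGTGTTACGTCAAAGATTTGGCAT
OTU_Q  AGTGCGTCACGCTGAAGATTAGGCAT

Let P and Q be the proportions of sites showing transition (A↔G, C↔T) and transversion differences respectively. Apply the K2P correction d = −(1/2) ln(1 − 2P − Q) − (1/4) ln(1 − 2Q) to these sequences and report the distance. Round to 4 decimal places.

0.2950

Differing sites — 5:T/C (Ti); 8:T/C (Ti); 12:T/C (Ti); 13:C/T (Ti); 14:A/G (Ti); 21:T/A (Tv).
Of the 6 differences, 5 transitions and 1 transversion over 26 sites: P = 5/26 = 0.192308, Q = 1/26 = 0.038462.
d = −0.5·ln(0.576922) − 0.25·ln(0.923076) = −0.5·(-0.550048) − 0.25·(-0.080044) = 0.2950.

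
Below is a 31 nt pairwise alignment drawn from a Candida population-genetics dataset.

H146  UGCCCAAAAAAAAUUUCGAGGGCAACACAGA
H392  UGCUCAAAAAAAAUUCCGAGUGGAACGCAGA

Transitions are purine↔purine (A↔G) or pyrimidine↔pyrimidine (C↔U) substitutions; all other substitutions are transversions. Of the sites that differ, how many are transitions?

Mismatches occur at site 4 (C↔U, transition), site 16 (U↔C, transition), site 21 (G↔U, transversion), site 23 (C↔G, transversion), site 27 (A↔G, transition).
Of the 5 differences, 3 transitions and 2 transversions, so the answer is 3.

3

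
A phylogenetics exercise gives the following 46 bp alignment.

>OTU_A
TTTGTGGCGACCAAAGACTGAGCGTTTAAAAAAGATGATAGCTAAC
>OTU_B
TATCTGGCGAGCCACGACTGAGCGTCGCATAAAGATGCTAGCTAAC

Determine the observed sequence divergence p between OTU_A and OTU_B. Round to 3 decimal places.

0.217

Differing sites — 2:T/A; 4:G/C; 11:C/G; 13:A/C; 15:A/C; 26:T/C; 27:T/G; 28:A/C; 30:A/T; 38:A/C.
There are 10 differences over 46 sites, so p = 10/46 = 0.217.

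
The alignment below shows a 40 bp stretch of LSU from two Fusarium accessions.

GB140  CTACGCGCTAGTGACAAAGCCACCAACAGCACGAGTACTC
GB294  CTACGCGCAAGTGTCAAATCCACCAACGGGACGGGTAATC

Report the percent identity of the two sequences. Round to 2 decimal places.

Mismatches occur at site 9 (T/A), site 14 (A/T), site 19 (G/T), site 28 (A/G), site 30 (C/G), site 34 (A/G), site 38 (C/A).
33 of the 40 sites match, so the percent identity is 33/40 × 100 = 82.50%.

82.50%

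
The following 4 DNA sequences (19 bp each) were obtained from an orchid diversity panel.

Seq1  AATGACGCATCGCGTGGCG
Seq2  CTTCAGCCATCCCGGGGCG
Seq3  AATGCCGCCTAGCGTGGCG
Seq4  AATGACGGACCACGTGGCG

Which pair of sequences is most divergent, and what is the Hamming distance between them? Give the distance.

Pairwise Hamming distances:
  Seq1 vs Seq2: 7
  Seq1 vs Seq3: 3
  Seq1 vs Seq4: 3
  Seq2 vs Seq3: 10
  Seq2 vs Seq4: 9
  Seq3 vs Seq4: 6
The largest is 10, between Seq2 and Seq3.

10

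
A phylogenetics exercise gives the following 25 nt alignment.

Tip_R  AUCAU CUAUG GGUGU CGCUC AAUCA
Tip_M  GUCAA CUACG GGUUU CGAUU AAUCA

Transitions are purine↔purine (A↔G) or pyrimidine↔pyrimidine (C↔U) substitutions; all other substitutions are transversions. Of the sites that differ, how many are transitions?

3

The sequences differ at positions 1 (A/G, transition), 5 (U/A, transversion), 9 (U/C, transition), 14 (G/U, transversion), 18 (C/A, transversion), 20 (C/U, transition).
Of the 6 differences, 3 transitions and 3 transversions, so the answer is 3.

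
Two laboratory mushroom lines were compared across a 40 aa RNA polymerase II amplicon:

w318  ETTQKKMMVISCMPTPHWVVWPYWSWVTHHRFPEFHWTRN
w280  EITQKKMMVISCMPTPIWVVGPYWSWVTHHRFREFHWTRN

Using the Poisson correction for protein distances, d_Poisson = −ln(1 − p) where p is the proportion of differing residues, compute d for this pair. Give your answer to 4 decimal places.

0.1054

The sequences differ at positions 2 (T/I), 17 (H/I), 21 (W/G), 33 (P/R).
p = 4/40 = 0.100000.
d = −ln(1 − 0.100000) = −ln(0.900000) = 0.1054.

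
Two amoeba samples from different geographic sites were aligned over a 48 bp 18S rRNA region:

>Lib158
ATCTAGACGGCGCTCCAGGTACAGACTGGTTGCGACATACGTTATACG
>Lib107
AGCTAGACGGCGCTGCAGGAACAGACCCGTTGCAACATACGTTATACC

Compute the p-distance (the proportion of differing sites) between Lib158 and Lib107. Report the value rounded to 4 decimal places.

0.1458

Mismatches occur at site 2 (T↔G), site 15 (C↔G), site 20 (T↔A), site 27 (T↔C), site 28 (G↔C), site 34 (G↔A), site 48 (G↔C).
There are 7 differences over 48 sites, so p = 7/48 = 0.1458.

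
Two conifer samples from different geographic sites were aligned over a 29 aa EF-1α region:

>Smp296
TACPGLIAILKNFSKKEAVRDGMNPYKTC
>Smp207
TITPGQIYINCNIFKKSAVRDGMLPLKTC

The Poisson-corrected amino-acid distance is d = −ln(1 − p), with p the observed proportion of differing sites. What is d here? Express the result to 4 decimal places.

The sequences differ at positions 2 (A/I), 3 (C/T), 6 (L/Q), 8 (A/Y), 10 (L/N), 11 (K/C), 13 (F/I), 14 (S/F), 17 (E/S), 24 (N/L), 26 (Y/L).
p = 11/29 = 0.379310.
d = −ln(1 − 0.379310) = −ln(0.620690) = 0.4769.

0.4769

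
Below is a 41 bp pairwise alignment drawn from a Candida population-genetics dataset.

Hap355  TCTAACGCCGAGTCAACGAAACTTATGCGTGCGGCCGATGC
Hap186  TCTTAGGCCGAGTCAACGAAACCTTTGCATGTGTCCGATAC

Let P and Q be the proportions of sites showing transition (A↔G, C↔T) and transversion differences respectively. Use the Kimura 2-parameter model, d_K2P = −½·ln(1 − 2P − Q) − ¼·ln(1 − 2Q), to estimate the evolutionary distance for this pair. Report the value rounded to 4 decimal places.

0.2274

Mismatches occur at site 4 (A→T, transversion), site 6 (C→G, transversion), site 23 (T→C, transition), site 25 (A→T, transversion), site 29 (G→A, transition), site 32 (C→T, transition), site 34 (G→T, transversion), site 40 (G→A, transition).
Of the 8 differences, 4 transitions and 4 transversions over 41 sites: P = 4/41 = 0.097561, Q = 4/41 = 0.097561.
d = −0.5·ln(0.707317) − 0.25·ln(0.804878) = −0.5·(-0.346276) − 0.25·(-0.217065) = 0.2274.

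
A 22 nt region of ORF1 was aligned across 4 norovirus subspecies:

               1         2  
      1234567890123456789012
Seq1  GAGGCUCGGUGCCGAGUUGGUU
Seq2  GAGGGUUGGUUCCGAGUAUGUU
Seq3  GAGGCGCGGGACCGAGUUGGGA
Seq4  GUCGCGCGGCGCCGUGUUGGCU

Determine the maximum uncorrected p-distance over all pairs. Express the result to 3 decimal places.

Pairwise Hamming distances:
  Seq1 vs Seq2: 5
  Seq1 vs Seq3: 5
  Seq1 vs Seq4: 6
  Seq2 vs Seq3: 9
  Seq2 vs Seq4: 11
  Seq3 vs Seq4: 7
The largest is 11 mismatches, between Seq2 and Seq4; p = 11/22 = 0.500.

0.500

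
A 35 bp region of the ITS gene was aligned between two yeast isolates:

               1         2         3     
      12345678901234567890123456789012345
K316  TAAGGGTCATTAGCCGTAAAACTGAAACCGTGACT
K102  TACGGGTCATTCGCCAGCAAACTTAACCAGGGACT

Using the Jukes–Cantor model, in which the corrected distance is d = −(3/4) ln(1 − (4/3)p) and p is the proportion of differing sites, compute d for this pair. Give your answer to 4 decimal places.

0.3149

The sequences differ at positions 3 (A/C), 12 (A/C), 16 (G/A), 17 (T/G), 18 (A/C), 24 (G/T), 27 (A/C), 29 (C/A), 31 (T/G).
p = 9/35 = 0.257143.
d = −0.75 · ln(1 − (4/3)·0.257143) = −0.75 · ln(0.657143) = −0.75 · (-0.419854) = 0.3149.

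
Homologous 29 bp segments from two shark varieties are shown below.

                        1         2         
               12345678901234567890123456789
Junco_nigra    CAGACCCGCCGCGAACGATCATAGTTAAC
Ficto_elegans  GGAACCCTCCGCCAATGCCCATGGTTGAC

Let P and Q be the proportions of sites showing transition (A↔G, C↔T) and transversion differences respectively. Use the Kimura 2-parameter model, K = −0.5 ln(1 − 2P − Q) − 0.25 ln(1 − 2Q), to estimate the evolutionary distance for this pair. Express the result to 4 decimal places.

0.4819

Mismatches occur at site 1 (C/G, transversion), site 2 (A/G, transition), site 3 (G/A, transition), site 8 (G/T, transversion), site 13 (G/C, transversion), site 16 (C/T, transition), site 18 (A/C, transversion), site 19 (T/C, transition), site 23 (A/G, transition), site 27 (A/G, transition).
Of the 10 differences, 6 transitions and 4 transversions over 29 sites: P = 6/29 = 0.206897, Q = 4/29 = 0.137931.
d = −0.5·ln(0.448275) − 0.25·ln(0.724138) = −0.5·(-0.802348) − 0.25·(-0.322773) = 0.4819.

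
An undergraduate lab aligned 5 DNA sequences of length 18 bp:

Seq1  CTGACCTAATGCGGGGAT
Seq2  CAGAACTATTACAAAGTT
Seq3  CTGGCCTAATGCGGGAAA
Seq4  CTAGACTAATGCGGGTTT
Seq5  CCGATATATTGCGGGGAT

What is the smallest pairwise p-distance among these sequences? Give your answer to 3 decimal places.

Pairwise Hamming distances:
  Seq1 vs Seq2: 8
  Seq1 vs Seq3: 3
  Seq1 vs Seq4: 5
  Seq1 vs Seq5: 4
  Seq2 vs Seq3: 11
  Seq2 vs Seq4: 9
  Seq2 vs Seq5: 8
  Seq3 vs Seq4: 5
  Seq3 vs Seq5: 7
  Seq4 vs Seq5: 8
The smallest is 3 mismatches, between Seq1 and Seq3; p = 3/18 = 0.167.

0.167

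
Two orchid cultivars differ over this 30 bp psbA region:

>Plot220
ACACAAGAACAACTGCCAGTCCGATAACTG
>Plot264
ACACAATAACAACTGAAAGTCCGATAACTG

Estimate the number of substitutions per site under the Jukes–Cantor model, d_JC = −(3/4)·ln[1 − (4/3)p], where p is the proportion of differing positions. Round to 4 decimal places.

0.1073

Mismatches occur at site 7 (G/T), site 16 (C/A), site 17 (C/A).
p = 3/30 = 0.100000.
d = −0.75 · ln(1 − (4/3)·0.100000) = −0.75 · ln(0.866667) = −0.75 · (-0.143100) = 0.1073.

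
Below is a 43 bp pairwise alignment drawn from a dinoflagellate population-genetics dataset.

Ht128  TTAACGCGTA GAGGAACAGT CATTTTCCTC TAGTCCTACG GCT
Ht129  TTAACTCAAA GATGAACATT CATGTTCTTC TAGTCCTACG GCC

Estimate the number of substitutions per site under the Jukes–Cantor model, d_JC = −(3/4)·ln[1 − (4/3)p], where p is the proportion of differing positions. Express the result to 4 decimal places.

The sequences differ at positions 6 (G/T), 8 (G/A), 9 (T/A), 13 (G/T), 19 (G/T), 24 (T/G), 28 (C/T), 43 (T/C).
p = 8/43 = 0.186047.
d = −0.75 · ln(1 − (4/3)·0.186047) = −0.75 · ln(0.751937) = −0.75 · (-0.285103) = 0.2138.

0.2138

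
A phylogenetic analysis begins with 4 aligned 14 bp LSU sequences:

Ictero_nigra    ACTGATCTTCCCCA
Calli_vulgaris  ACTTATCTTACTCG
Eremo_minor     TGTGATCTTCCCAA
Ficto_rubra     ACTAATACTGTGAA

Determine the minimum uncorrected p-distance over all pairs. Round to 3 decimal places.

Pairwise Hamming distances:
  Ictero_nigra vs Calli_vulgaris: 4
  Ictero_nigra vs Eremo_minor: 3
  Ictero_nigra vs Ficto_rubra: 7
  Calli_vulgaris vs Eremo_minor: 7
  Calli_vulgaris vs Ficto_rubra: 8
  Eremo_minor vs Ficto_rubra: 8
The smallest is 3 mismatches, between Ictero_nigra and Eremo_minor; p = 3/14 = 0.214.

0.214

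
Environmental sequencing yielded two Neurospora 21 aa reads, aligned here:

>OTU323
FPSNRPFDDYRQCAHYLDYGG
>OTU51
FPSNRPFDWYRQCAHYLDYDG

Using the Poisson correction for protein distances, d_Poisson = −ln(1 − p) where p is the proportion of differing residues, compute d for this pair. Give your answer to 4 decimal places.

Mismatches occur at site 9 (D↔W), site 20 (G↔D).
p = 2/21 = 0.095238.
d = −ln(1 − 0.095238) = −ln(0.904762) = 0.1001.

0.1001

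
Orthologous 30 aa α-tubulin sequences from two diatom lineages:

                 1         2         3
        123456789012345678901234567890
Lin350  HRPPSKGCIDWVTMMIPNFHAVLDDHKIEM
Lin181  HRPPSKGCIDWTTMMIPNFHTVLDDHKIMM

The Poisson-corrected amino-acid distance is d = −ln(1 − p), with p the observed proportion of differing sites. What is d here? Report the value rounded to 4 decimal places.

0.1054

Differing sites — 12:V/T; 21:A/T; 29:E/M.
p = 3/30 = 0.100000.
d = −ln(1 − 0.100000) = −ln(0.900000) = 0.1054.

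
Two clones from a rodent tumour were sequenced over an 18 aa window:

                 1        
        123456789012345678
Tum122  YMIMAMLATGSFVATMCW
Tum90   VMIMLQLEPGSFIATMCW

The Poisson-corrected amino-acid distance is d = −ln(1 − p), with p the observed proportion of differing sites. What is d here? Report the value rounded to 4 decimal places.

The sequences differ at positions 1 (Y/V), 5 (A/L), 6 (M/Q), 8 (A/E), 9 (T/P), 13 (V/I).
p = 6/18 = 0.333333.
d = −ln(1 − 0.333333) = −ln(0.666667) = 0.4055.

0.4055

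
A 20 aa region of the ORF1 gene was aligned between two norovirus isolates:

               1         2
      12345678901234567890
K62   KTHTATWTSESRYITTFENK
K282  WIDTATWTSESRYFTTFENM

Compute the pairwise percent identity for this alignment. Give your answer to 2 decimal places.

75.00%

Differing sites — 1:K/W; 2:T/I; 3:H/D; 14:I/F; 20:K/M.
15 of the 20 sites match, so the percent identity is 15/20 × 100 = 75.00%.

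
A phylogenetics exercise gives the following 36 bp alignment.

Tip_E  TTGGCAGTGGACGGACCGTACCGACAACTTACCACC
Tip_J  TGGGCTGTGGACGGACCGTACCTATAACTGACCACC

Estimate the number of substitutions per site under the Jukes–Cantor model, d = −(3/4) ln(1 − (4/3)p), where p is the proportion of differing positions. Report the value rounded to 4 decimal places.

Differing sites — 2:T/G; 6:A/T; 23:G/T; 25:C/T; 30:T/G.
p = 5/36 = 0.138889.
d = −0.75 · ln(1 − (4/3)·0.138889) = −0.75 · ln(0.814815) = −0.75 · (-0.204794) = 0.1536.

0.1536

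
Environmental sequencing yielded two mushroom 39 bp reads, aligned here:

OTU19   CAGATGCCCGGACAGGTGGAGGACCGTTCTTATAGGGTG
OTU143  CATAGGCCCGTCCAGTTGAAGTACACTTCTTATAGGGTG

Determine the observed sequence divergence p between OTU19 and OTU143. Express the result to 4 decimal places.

0.2308

Mismatches occur at site 3 (G/T), site 5 (T/G), site 11 (G/T), site 12 (A/C), site 16 (G/T), site 19 (G/A), site 22 (G/T), site 25 (C/A), site 26 (G/C).
There are 9 differences over 39 sites, so p = 9/39 = 0.2308.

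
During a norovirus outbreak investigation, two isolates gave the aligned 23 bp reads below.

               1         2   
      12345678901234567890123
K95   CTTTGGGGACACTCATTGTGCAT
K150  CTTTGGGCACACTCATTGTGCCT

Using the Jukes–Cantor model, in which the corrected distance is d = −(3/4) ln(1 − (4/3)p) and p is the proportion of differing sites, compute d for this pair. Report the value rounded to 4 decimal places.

Mismatches occur at site 8 (G→C), site 22 (A→C).
p = 2/23 = 0.086957.
d = −0.75 · ln(1 − (4/3)·0.086957) = −0.75 · ln(0.884057) = −0.75 · (-0.123234) = 0.0924.

0.0924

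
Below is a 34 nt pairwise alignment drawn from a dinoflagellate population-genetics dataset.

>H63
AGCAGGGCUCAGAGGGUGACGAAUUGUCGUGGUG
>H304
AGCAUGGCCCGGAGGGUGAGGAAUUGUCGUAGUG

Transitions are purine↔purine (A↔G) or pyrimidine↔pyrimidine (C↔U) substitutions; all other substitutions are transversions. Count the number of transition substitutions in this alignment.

Mismatches occur at site 5 (G/U, transversion), site 9 (U/C, transition), site 11 (A/G, transition), site 20 (C/G, transversion), site 31 (G/A, transition).
Of the 5 differences, 3 transitions and 2 transversions, so the answer is 3.

3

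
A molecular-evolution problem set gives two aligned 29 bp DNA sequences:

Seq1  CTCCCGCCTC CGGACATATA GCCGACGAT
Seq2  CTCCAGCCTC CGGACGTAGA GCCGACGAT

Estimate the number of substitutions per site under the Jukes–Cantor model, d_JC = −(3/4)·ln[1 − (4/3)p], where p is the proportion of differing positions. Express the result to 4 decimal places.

0.1113

The sequences differ at positions 5 (C/A), 16 (A/G), 19 (T/G).
p = 3/29 = 0.103448.
d = −0.75 · ln(1 − (4/3)·0.103448) = −0.75 · ln(0.862069) = −0.75 · (-0.148420) = 0.1113.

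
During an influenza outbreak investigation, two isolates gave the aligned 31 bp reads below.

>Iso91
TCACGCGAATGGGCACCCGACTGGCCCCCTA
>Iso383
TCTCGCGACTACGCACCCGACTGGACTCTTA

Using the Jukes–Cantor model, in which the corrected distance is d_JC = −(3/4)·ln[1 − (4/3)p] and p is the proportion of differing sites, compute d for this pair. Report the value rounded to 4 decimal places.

Mismatches occur at site 3 (A/T), site 9 (A/C), site 11 (G/A), site 12 (G/C), site 25 (C/A), site 27 (C/T), site 29 (C/T).
p = 7/31 = 0.225806.
d = −0.75 · ln(1 − (4/3)·0.225806) = −0.75 · ln(0.698925) = −0.75 · (-0.358212) = 0.2687.

0.2687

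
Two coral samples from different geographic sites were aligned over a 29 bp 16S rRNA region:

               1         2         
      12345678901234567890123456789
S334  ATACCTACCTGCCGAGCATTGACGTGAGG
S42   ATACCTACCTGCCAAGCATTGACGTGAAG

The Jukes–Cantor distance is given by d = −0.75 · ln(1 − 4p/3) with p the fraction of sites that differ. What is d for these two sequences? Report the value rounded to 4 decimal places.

0.0723

Mismatches occur at site 14 (G/A), site 28 (G/A).
p = 2/29 = 0.068966.
d = −0.75 · ln(1 − (4/3)·0.068966) = −0.75 · ln(0.908045) = −0.75 · (-0.096461) = 0.0723.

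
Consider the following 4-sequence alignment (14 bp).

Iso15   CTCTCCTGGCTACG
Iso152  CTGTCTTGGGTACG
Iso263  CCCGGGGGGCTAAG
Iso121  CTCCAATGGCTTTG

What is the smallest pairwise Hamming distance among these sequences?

Pairwise Hamming distances:
  Iso15 vs Iso152: 3
  Iso15 vs Iso263: 6
  Iso15 vs Iso121: 5
  Iso152 vs Iso263: 8
  Iso152 vs Iso121: 7
  Iso263 vs Iso121: 7
The smallest is 3, between Iso15 and Iso152.

3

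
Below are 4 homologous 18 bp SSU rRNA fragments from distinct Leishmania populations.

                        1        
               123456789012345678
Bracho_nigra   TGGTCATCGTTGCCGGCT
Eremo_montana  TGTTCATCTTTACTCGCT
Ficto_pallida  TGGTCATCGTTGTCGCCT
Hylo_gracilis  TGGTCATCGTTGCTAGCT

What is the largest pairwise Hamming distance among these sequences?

7

Pairwise Hamming distances:
  Bracho_nigra vs Eremo_montana: 5
  Bracho_nigra vs Ficto_pallida: 2
  Bracho_nigra vs Hylo_gracilis: 2
  Eremo_montana vs Ficto_pallida: 7
  Eremo_montana vs Hylo_gracilis: 4
  Ficto_pallida vs Hylo_gracilis: 4
The largest is 7, between Eremo_montana and Ficto_pallida.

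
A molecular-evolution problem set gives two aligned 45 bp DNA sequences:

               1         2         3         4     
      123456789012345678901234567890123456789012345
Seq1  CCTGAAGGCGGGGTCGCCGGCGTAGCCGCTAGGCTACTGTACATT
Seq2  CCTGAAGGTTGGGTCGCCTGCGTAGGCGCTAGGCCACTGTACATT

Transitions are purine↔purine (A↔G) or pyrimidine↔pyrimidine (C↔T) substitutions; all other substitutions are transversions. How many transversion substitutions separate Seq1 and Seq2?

The sequences differ at positions 9 (C/T, transition), 10 (G/T, transversion), 19 (G/T, transversion), 26 (C/G, transversion), 35 (T/C, transition).
Of the 5 differences, 2 transitions and 3 transversions, so the answer is 3.

3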